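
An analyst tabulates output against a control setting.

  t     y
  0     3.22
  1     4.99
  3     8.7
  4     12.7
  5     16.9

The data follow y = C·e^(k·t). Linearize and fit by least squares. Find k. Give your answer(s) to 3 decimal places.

k = 0.325

Linearized form: ln y = k·t + ln C. From the 5 transformed points,
AᵀA = [[51.0000, 13.0000]; [13.0000, 5]], rhs = [32.4004, 10.3091]ᵀ  (here Σt = 13.0000, Σ(t)² = 51.0000, Σln y = 10.3091, Σt·ln y = 32.4004).
Solving (det = 86.0000): k = 0.32540, ln C = 1.21578.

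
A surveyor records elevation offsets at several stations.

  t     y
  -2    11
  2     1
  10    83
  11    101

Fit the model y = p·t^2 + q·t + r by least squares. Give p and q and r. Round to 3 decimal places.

p = 1.043, q = -2.400, r = 1.903

Compute the Gram sums: Σt^2·t^2 = 24673, Σt^2·t = 2331, Σt^2 = 229, Σt·t = 229, Σt = 21, Σ1 = 4.
And Σt^2·y = 20569, Σt·y = 1921, Σy = 196.
Normal equations: [[24673, 2331, 229]; [2331, 229, 21]; [229, 21, 4]]·[p, q, r]ᵀ = [20569, 1921, 196]ᵀ.
Row-reducing yields p = 1147/1100, q = -13199/5500, r = 5233/2750.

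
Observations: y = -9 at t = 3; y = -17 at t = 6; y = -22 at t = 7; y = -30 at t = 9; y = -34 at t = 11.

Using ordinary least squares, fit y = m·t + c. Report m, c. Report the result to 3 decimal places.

Entries of MᵀM: Σt·t = 296, Σt = 36, Σ1 = 5.
And Σt·y = -927, Σy = -112.
So MᵀM·[m, c]ᵀ = Mᵀy: [[296, 36]; [36, 5]]·[m, c]ᵀ = [-927, -112]ᵀ.
Eliminating c: 5·(row 1) − 36·(row 2) gives 184·m = 5·(-927) − 36·(-112) = -603, so m = -603/184.
Then c = ((-112) − 36·(-603/184))/5 = 55/46.

m = -3.277, c = 1.196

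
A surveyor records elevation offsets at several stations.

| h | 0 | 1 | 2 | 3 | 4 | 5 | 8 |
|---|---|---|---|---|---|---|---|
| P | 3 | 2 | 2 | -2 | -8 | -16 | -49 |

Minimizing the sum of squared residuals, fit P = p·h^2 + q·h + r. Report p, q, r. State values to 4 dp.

p = -0.9502, q = 1.1094, r = 2.7930

Compute the Gram sums: Σh^2·h^2 = 5075, Σh^2·h = 737, Σh^2 = 119, Σh·h = 119, Σh = 23, Σ1 = 7.
For XᵀP: Σh^2·P = -3672, Σh·P = -504, ΣP = -68.
So XᵀX·[p, q, r]ᵀ = XᵀP: [[5075, 737, 119]; [737, 119, 23]; [119, 23, 7]]·[p, q, r]ᵀ = [-3672, -504, -68]ᵀ.
Row-reducing yields p = -7110/7483, q = 1186/1069, r = 20900/7483.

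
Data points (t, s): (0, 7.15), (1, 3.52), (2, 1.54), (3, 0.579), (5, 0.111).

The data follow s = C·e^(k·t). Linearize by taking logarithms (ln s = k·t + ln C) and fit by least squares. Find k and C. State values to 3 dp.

k = -0.846, C = 7.714

Linearized form: ln s = k·t + ln C. From the 5 transformed points,
Σt = 11.0000, Σ(t)² = 39.0000, Σln s = 0.9127, Σt·ln s = -10.5085.
Equations: 39.0000·k + 11.0000·ln C = -10.5085;  11.0000·k + 5·ln C = 0.9127.
Solving (det = 74.0000): k = -0.84570, ln C = 2.04307, so C = exp(2.04307) = 7.71429.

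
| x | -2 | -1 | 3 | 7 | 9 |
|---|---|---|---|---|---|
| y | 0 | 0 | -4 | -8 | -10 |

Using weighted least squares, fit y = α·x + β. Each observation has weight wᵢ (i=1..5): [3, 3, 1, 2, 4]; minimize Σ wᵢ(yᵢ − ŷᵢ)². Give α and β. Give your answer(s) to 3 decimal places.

α = -0.946, β = -1.415

The normal system MᵀWM·[α, β]ᵀ = MᵀWy is [[446, 44]; [44, 13]]·[α, β]ᵀ = [-484, -60]ᵀ.
det = 446·13 − 44² = 3862.
α = ((-484)·13 − 44·(-60))/3862 = -1826/1931; β = (446·(-60) − 44·(-484))/3862 = -2732/1931.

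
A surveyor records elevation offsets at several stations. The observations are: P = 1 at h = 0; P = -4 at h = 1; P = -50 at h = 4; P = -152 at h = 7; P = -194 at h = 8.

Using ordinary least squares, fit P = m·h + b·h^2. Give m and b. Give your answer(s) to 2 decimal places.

m = -1.00, b = -2.92

Forming XᵀX = [[130, 920]; [920, 6754]] and XᵀP = [-2820, -20668]ᵀ gives XᵀX·[m, b]ᵀ = XᵀP.
Eliminating b: 6754·(row 1) − 920·(row 2) gives 31620·m = 6754·(-2820) − 920·(-20668) = -31720, so m = -1586/1581.
Then b = ((-20668) − 920·(-1586/1581))/6754 = -4622/1581.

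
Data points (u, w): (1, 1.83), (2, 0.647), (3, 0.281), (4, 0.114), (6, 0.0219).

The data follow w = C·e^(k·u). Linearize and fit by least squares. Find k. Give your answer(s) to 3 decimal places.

k = -0.878

Linearized form: ln w = k·u + ln C. From the 5 transformed points,
Σu = 16.0000, Σ(u)² = 66.0000, Σln w = -7.0933, Σu·ln w = -35.6885.
Equations: 66.0000·k + 16.0000·ln C = -35.6885;  16.0000·k + 5·ln C = -7.0933.
Solving (det = 74.0000): k = -0.87770, ln C = 1.38997.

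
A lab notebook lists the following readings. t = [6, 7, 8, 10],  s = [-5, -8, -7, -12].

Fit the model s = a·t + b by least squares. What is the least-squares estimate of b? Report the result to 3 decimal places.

b = 4.400

The normal system AᵀA·[a, b]ᵀ = Aᵀs is [[249, 31]; [31, 4]]·[a, b]ᵀ = [-262, -32]ᵀ.
Δ = 249·4 − 31² = 35.
a = ((-262)·4 − 31·(-32))/35 = -8/5; b = (249·(-32) − 31·(-262))/35 = 22/5.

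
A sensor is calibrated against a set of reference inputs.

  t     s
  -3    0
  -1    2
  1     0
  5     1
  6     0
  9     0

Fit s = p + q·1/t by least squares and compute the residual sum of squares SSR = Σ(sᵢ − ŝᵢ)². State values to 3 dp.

SSR = 1.898

XᵀX·[p, q]ᵀ = Xᵀs reads: 6·p + (13/90)·q = 3;  (13/90)·p + (17749/8100)·q = -9/5.
det = 6·(17749/8100) − (13/90)² = 4253/324.
p = (3·(17749/8100) − (13/90)·(-9/5))/(4253/324) = 55353/106325; q = (6·(-9/5) − (13/90)·3)/(4253/324) = -18198/21265.
Residuals: -85683/106325, 66307/106325, 35637/106325, 13834/21265, -40188/106325, -45243/106325; SSR = 201784/106325.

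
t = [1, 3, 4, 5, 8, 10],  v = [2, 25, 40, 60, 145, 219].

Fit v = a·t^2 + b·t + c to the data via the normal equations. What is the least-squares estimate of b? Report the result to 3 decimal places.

Sums needed: Σt^2·t^2 = 15059, Σt^2·t = 1729, Σt^2 = 215, Σt·t = 215, Σt = 31, Σ1 = 6.
Moment sums: Σt^2·v = 33547, Σt·v = 3887, Σv = 491.
Solving the 3×3 system (Gaussian elimination) gives a = 40119/21160, b = 68741/21160, c = -30583/10580.

b = 3.249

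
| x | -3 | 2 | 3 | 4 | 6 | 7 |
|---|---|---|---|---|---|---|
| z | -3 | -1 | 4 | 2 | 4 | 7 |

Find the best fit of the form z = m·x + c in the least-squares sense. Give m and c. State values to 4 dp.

m = 0.9363, c = -0.7984

From the data, Σx·x = 123, Σx = 19, Σ1 = 6.
Moment sums: Σx·z = 100, Σz = 13.
Eliminating c: 6·(row 1) − 19·(row 2) gives 377·m = 6·100 − 19·13 = 353, so m = 353/377.
Then c = (13 − 19·(353/377))/6 = -301/377.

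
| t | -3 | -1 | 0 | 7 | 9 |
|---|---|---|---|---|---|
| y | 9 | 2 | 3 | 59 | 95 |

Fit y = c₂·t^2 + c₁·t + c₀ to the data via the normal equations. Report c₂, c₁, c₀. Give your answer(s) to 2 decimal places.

Normal-equation sums: Σt^2·t^2 = 9044, Σt^2·t = 1044, Σt^2 = 140, Σt·t = 140, Σt = 12, Σ1 = 5.
For Mᵀy: Σt^2·y = 10669, Σt·y = 1239, Σy = 168.
So MᵀM·[c₂, c₁, c₀]ᵀ = Mᵀy: [[9044, 1044, 140]; [1044, 140, 12]; [140, 12, 5]]·[c₂, c₁, c₀]ᵀ = [10669, 1239, 168]ᵀ.
Inverting the 3×3 Gram matrix, [c₂, c₁, c₀]ᵀ = [22363/21414, 12379/14276, 24391/10707]ᵀ.

c₂ = 1.04, c₁ = 0.87, c₀ = 2.28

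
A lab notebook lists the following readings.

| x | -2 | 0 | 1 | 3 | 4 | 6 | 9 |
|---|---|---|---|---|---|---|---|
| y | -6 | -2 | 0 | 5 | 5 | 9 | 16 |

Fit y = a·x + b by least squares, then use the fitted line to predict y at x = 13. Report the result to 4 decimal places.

Entries of MᵀM: Σx·x = 147, Σx = 21, Σ1 = 7.
Moment sums: Σx·y = 245, Σy = 27.
So MᵀM·[a, b]ᵀ = Mᵀy: [[147, 21]; [21, 7]]·[a, b]ᵀ = [245, 27]ᵀ.
det = 147·7 − 21² = 588.
a = (245·7 − 21·27)/588 = 41/21; b = (147·27 − 21·245)/588 = -2.
At x = 13: ŷ = (41/21)·(13) + (-2)·(1) = 491/21.

ŷ = 23.3810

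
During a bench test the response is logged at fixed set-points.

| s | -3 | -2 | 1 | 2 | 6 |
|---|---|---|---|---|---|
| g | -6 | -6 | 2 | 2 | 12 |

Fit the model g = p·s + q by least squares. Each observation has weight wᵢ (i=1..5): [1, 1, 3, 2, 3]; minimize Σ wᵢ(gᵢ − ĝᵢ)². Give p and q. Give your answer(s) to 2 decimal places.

Entries of AᵀWA: Σwᵢ·s·s = 132, Σwᵢ·s = 20, Σwᵢ·1 = 10.
Right-hand side: Σwᵢ·s·g = 260, Σwᵢ·g = 34.
Eliminating q: 10·(row 1) − 20·(row 2) gives 920·p = 10·260 − 20·34 = 1920, so p = 48/23.
Then q = (34 − 20·(48/23))/10 = -89/115.

p = 2.09, q = -0.77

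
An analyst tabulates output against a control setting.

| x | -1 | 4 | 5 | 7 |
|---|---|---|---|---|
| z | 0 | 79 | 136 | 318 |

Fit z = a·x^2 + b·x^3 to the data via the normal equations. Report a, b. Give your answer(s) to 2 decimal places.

Normal-equation sums: Σx^2·x^2 = 3283, Σx^2·x^3 = 20955, Σx^3·x^3 = 137371.
For Aᵀz: Σx^2·z = 20246, Σx^3·z = 131130.
So AᵀA·[a, b]ᵀ = Aᵀz: [[3283, 20955]; [20955, 137371]]·[a, b]ᵀ = [20246, 131130]ᵀ.
Determinant 3283·137371 − 20955² = 11876968.
a = (20246·137371 − 20955·131130)/11876968 = 8346029/2969242; b = (3283·131130 − 20955·20246)/11876968 = 1561215/2969242.

a = 2.81, b = 0.53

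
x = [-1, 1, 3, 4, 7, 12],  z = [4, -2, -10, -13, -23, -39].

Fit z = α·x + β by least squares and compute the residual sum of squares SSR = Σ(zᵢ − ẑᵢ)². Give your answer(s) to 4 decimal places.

SSR = 1.2019

Forming AᵀA = [[220, 26]; [26, 6]] and Aᵀz = [-717, -83]ᵀ gives AᵀA·[α, β]ᵀ = Aᵀz.
det = 220·6 − 26² = 644.
α = ((-717)·6 − 26·(-83))/644 = -536/161; β = (220·(-83) − 26·(-717))/644 = 191/322.
Residuals: 25/322, 237/322, -195/322, -89/322, -93/322, 5/14; SSR = 387/322.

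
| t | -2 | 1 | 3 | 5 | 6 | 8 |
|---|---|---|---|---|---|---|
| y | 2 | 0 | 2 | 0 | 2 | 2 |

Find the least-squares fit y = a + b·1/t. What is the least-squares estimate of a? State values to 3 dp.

a = 1.624

With design matrix A, AᵀA = [[6, 53/40]; [53/40, 20801/14400]] and Aᵀy = [8, 1/4]ᵀ.
Eliminating b: (20801/14400)·(row 1) − (53/40)·(row 2) gives (1327/192)·a = (20801/14400)·8 − (53/40)·(1/4) = 80819/7200, so a = 161638/99525.
Then b = ((1/4) − (53/40)·(161638/99525))/(20801/14400) = -8736/6635.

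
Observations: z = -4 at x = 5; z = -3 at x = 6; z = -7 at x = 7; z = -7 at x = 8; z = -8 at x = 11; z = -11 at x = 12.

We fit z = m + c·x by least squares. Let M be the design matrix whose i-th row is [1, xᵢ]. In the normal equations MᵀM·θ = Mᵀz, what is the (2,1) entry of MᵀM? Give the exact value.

Row 2 ↔ basis x, column 1 ↔ basis 1, so (MᵀM)_{2,1} = Σᵢ x = (5)·(1) + (6)·(1) + (7)·(1) + (8)·(1) + (11)·(1) + (12)·(1) = 49.

49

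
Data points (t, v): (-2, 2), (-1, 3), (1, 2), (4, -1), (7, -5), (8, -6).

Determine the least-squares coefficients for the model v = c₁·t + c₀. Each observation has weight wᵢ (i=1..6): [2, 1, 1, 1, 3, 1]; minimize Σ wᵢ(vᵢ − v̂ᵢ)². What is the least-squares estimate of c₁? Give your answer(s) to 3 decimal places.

c₁ = -0.865

Sums needed: Σwᵢ·t·t = 237, Σwᵢ·t = 29, Σwᵢ·1 = 9.
And Σwᵢ·t·v = -166, Σwᵢ·v = -13.
det = 237·9 − 29² = 1292.
c₁ = ((-166)·9 − 29·(-13))/1292 = -1117/1292; c₀ = (237·(-13) − 29·(-166))/1292 = 1733/1292.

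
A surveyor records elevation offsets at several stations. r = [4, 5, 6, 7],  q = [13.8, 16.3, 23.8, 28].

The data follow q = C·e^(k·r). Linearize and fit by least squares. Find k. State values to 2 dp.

With ln qᵢ as the transformed response and rᵢ as the regressor:
AᵀA = [[126.0000, 22.0000]; [22.0000, 4]], rhs = [66.7980, 11.9177]ᵀ  (here Σr = 22.0000, Σ(r)² = 126.0000, Σln q = 11.9177, Σr·ln q = 66.7980).
Solving (det = 20.0000): k = 0.25011, ln C = 1.60381.

k = 0.25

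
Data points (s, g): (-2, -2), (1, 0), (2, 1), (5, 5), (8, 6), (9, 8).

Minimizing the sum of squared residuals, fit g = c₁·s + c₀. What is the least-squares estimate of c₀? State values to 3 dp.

The normal system XᵀX·[c₁, c₀]ᵀ = Xᵀg is [[179, 23]; [23, 6]]·[c₁, c₀]ᵀ = [151, 18]ᵀ.
Eliminating c₀: 6·(row 1) − 23·(row 2) gives 545·c₁ = 6·151 − 23·18 = 492, so c₁ = 492/545.
Then c₀ = (18 − 23·(492/545))/6 = -251/545.

c₀ = -0.461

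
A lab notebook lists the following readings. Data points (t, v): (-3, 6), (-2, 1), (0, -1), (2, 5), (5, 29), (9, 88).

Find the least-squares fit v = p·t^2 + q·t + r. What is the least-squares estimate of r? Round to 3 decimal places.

Entries of AᵀA: Σt^2·t^2 = 7299, Σt^2·t = 827, Σt^2 = 123, Σt·t = 123, Σt = 11, Σ1 = 6.
For Aᵀv: Σt^2·v = 7931, Σt·v = 927, Σv = 128.
Normal equations: [[7299, 827, 123]; [827, 123, 11]; [123, 11, 6]]·[p, q, r]ᵀ = [7931, 927, 128]ᵀ.
Inverting the 3×3 Gram matrix, [p, q, r]ᵀ = [64649/64742, 57731/64742, -24991/32371]ᵀ.

r = -0.772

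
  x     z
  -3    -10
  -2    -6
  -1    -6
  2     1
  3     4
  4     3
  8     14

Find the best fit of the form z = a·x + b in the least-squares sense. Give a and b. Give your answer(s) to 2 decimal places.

a = 2.07, b = -3.26

Compute the Gram sums: Σx·x = 107, Σx = 11, Σ1 = 7.
And Σx·z = 186, Σz = 0.
MᵀM·[a, b]ᵀ = Mᵀz becomes [[107, 11]; [11, 7]]·[a, b]ᵀ = [186, 0]ᵀ.
Determinant 107·7 − 11² = 628.
a = (186·7 − 11·0)/628 = 651/314; b = (107·0 − 11·186)/628 = -1023/314.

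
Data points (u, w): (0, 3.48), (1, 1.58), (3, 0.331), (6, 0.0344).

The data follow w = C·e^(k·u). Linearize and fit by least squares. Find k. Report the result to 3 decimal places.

Taking logs, ln w = k·u + ln C, so regress ln w on u.
Over the data: Σu = 10.0000, Σ(u)² = 46.0000, Σln w = -2.7709, Σu·ln w = -23.0777.
Normal system: [[46.0000, 10.0000]; [10.0000, 4]]·[k, ln C]ᵀ = [-23.0777, -2.7709]ᵀ.
Solving (det = 84.0000): k = -0.76907, ln C = 1.22996.

k = -0.769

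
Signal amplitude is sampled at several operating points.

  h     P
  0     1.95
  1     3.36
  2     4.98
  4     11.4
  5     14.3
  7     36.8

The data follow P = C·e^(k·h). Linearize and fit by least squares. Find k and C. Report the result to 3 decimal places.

k = 0.405, C = 2.112

Taking logs, ln P = k·h + ln C, so regress ln P on h.
Over the data: Σh = 19.0000, Σ(h)² = 95.0000, Σln P = 12.1846, Σh·ln P = 52.6970.
Normal system: [[95.0000, 19.0000]; [19.0000, 6]]·[k, ln C]ᵀ = [52.6970, 12.1846]ᵀ.
Δ = 95.0000·6 − (19.0000)² = 209.0000; k = (52.6970·6 − 19.0000·12.1846)/209.0000 = 0.40515, ln C = (95.0000·12.1846 − 19.0000·52.6970)/209.0000 = 0.74780, so C = exp(0.74780) = 2.11235.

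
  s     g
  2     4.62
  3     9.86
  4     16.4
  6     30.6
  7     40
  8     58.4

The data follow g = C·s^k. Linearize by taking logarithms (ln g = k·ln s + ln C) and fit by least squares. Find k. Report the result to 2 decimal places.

Let Y = ln g. Fitting Y = k·ln s + ln C by least squares:
Sums: Σln s = 8.9952, Σ(ln s)² = 14.9303, Σln g = 17.7934, Σln s·ln g = 29.2184.
Normal system: [[14.9303, 8.9952]; [8.9952, 6]]·[k, ln C]ᵀ = [29.2184, 17.7934]ᵀ.
Slope k = (n·Σln s·ln g − Σln s·Σln g)/(n·Σ(ln s)² − (Σln s)²) = (6·29.2184 − 8.9952·17.7934)/8.6686 = 1.75994; ln C = (Σln g − k·Σln s)/n = 0.32707.

k = 1.76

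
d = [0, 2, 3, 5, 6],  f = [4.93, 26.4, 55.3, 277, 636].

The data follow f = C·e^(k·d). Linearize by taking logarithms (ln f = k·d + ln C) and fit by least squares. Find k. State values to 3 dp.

k = 0.805

With ln fᵢ as the transformed response and dᵢ as the regressor:
XᵀX = [[74.0000, 16.0000]; [16.0000, 5]], rhs = [85.4363, 20.9607]ᵀ  (here Σd = 16.0000, Σ(d)² = 74.0000, Σln f = 20.9607, Σd·ln f = 85.4363).
Slope k = (n·Σd·ln f − Σd·Σln f)/(n·Σ(d)² − (Σd)²) = (5·85.4363 − 16.0000·20.9607)/114.0000 = 0.80536; ln C = (Σln f − k·Σd)/n = 1.61500.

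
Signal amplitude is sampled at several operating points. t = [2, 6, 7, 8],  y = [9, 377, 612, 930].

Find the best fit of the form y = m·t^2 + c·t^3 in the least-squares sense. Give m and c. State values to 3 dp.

m = -1.737, c = 2.033

With design matrix X, XᵀX = [[7809, 57383]; [57383, 426513]] and Xᵀy = [103116, 767580]ᵀ.
Eliminating c: 426513·(row 1) − 57383·(row 2) gives 37831328·m = 426513·103116 − 57383·767580 = -65728632, so m = -8216079/4728916.
Then c = (767580 − 57383·(-8216079/4728916))/426513 = 9615849/4728916.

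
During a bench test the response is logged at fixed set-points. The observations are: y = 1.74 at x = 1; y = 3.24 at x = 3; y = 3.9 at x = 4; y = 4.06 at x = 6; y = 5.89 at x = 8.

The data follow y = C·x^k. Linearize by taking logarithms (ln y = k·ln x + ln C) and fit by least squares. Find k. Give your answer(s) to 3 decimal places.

Let Y = ln y. Fitting Y = k·ln x + ln C by least squares:
Σln x = 6.3561, Σ(ln x)² = 10.6632, Σln y = 6.2649, Σln x·ln y = 9.3762.
Equations: 10.6632·k + 6.3561·ln C = 9.3762;  6.3561·k + 5·ln C = 6.2649.
Slope k = (n·Σln x·ln y − Σln x·Σln y)/(n·Σ(ln x)² − (Σln x)²) = (5·9.3762 − 6.3561·6.2649)/12.9161 = 0.54666; ln C = (Σln y − k·Σln x)/n = 0.55805.

k = 0.547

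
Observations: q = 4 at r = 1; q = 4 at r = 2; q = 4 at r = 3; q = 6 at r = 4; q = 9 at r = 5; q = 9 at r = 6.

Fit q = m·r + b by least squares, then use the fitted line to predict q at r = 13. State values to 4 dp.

q̂ = 17.4000

Forming MᵀM = [[91, 21]; [21, 6]] and Mᵀq = [147, 36]ᵀ gives MᵀM·[m, b]ᵀ = Mᵀq.
Δ = 91·6 − 21² = 105.
m = (147·6 − 21·36)/105 = 6/5; b = (91·36 − 21·147)/105 = 9/5.
At r = 13: q̂ = (6/5)·(13) + (9/5)·(1) = 87/5.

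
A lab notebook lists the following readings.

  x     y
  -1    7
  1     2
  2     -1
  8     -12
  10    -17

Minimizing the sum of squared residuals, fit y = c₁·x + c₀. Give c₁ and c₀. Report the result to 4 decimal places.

AᵀA·[c₁, c₀]ᵀ = Aᵀy reads: 170·c₁ + 20·c₀ = -273;  20·c₁ + 5·c₀ = -21.
(Σx·x = 170, Σx = 20, Σ1 = 5, Σx·y = -273, Σy = -21.)
Determinant 170·5 − 20² = 450.
c₁ = ((-273)·5 − 20·(-21))/450 = -21/10; c₀ = (170·(-21) − 20·(-273))/450 = 21/5.

c₁ = -2.1000, c₀ = 4.2000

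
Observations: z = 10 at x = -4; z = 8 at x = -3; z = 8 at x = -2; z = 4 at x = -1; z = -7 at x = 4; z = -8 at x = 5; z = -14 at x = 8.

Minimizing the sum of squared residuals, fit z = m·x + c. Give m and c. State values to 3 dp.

m = -2.070, c = 2.213

Setting ∂/∂m … = 0 gives: 135·m + 7·c = -264;  7·m + 7·c = 1.
Δ = 135·7 − 7² = 896.
m = ((-264)·7 − 7·1)/896 = -265/128; c = (135·1 − 7·(-264))/896 = 1983/896.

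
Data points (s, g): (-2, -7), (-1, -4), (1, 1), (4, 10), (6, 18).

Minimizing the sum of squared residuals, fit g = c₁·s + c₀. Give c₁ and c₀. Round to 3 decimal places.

Forming XᵀX = [[58, 8]; [8, 5]] and Xᵀg = [167, 18]ᵀ gives XᵀX·[c₁, c₀]ᵀ = Xᵀg.
Eliminating c₀: 5·(row 1) − 8·(row 2) gives 226·c₁ = 5·167 − 8·18 = 691, so c₁ = 691/226.
Then c₀ = (18 − 8·(691/226))/5 = -146/113.

c₁ = 3.058, c₀ = -1.292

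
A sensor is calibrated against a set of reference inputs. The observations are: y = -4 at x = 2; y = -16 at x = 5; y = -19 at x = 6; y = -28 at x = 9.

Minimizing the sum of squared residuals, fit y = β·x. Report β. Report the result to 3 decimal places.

β = -3.110

Compute the Gram sums: Σx·x = 146.
For Mᵀy: Σx·y = -454.
Hence β = -454 / 146 ≈ -3.10959.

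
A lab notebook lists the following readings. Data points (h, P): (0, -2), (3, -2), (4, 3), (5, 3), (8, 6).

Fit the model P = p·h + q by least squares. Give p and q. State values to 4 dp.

p = 1.0882, q = -2.7529

Entries of MᵀM: Σh·h = 114, Σh = 20, Σ1 = 5.
Moment sums: Σh·P = 69, ΣP = 8.
So MᵀM·[p, q]ᵀ = MᵀP: [[114, 20]; [20, 5]]·[p, q]ᵀ = [69, 8]ᵀ.
det = 114·5 − 20² = 170.
p = (69·5 − 20·8)/170 = 37/34; q = (114·8 − 20·69)/170 = -234/85.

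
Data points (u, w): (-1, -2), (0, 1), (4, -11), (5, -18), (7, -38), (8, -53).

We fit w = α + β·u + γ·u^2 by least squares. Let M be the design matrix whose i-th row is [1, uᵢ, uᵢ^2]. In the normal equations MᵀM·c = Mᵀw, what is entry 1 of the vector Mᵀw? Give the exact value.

-121

Entry 1 ↔ basis 1, so (Mᵀw)_{1} = Σᵢ wᵢ = (1)·(-2) + (1)·(1) + (1)·(-11) + (1)·(-18) + (1)·(-38) + (1)·(-53) = -121.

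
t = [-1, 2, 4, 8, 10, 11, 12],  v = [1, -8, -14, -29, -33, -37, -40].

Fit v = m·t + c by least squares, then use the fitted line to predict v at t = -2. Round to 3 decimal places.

Setting ∂/∂m … = 0 gives: 450·m + 46·c = -1522;  46·m + 7·c = -160.
Δ = 450·7 − 46² = 1034.
m = ((-1522)·7 − 46·(-160))/1034 = -1647/517; c = (450·(-160) − 46·(-1522))/1034 = -994/517.
At t = -2: v̂ = (-1647/517)·(-2) + (-994/517)·(1) = 2300/517.

v̂ = 4.449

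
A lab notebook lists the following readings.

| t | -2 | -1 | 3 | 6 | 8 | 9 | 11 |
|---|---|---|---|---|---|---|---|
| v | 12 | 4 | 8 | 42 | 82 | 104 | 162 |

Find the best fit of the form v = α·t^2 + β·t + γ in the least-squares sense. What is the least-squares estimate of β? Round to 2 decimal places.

The normal system AᵀA·[α, β, γ]ᵀ = Aᵀv is [[26692, 2806, 316]; [2806, 316, 34]; [316, 34, 7]]·[α, β, γ]ᵀ = [34910, 3622, 414]ᵀ.
Row-reducing yields α = 77591/50337, β = -116197/50337, γ = 5540/7191.

β = -2.31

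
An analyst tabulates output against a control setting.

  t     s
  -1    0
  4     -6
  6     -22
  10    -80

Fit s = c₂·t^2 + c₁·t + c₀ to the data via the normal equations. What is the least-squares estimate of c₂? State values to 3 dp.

c₂ = -1.021

With design matrix A, AᵀA = [[11553, 1279, 153]; [1279, 153, 19]; [153, 19, 4]] and Aᵀs = [-8888, -956, -108]ᵀ.
Inverting the 3×3 Gram matrix, [c₂, c₁, c₀]ᵀ = [-53855/52742, 101621/52742, 76610/26371]ᵀ.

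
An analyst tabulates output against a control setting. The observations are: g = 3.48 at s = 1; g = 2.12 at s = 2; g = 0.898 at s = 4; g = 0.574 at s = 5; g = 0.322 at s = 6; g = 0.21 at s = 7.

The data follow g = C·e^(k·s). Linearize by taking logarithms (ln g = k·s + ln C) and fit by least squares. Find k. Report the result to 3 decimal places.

k = -0.467

Taking logs, ln g = k·s + ln C, so regress ln g on s.
Σs = 25.0000, Σ(s)² = 131.0000, Σln g = -1.3581, Σs·ln g = -18.1799.
Equations: 131.0000·k + 25.0000·ln C = -18.1799;  25.0000·k + 6·ln C = -1.3581.
Slope k = (n·Σs·ln g − Σs·Σln g)/(n·Σ(s)² − (Σs)²) = (6·-18.1799 − 25.0000·-1.3581)/161.0000 = -0.46662; ln C = (Σln g − k·Σs)/n = 1.71791.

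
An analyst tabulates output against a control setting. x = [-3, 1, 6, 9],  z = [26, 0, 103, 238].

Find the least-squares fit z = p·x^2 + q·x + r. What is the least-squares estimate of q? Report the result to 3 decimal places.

Compute the Gram sums: Σx^2·x^2 = 7939, Σx^2·x = 919, Σx^2 = 127, Σx·x = 127, Σx = 13, Σ1 = 4.
Moment sums: Σx^2·z = 23220, Σx·z = 2682, Σz = 367.
Inverting the 3×3 Gram matrix, [p, q, r]ᵀ = [37739/12468, -6341/12468, -5611/2078]ᵀ.

q = -0.509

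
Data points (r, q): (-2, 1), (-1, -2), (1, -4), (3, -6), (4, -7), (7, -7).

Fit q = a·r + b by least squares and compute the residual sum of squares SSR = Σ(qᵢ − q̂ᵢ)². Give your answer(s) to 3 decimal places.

The normal equations are: 80·a + 12·b = -99;  12·a + 6·b = -25.
Δ = 80·6 − 12² = 336.
a = ((-99)·6 − 12·(-25))/336 = -7/8; b = (80·(-25) − 12·(-99))/336 = -29/12.
Residuals: 5/3, -11/24, -17/24, -23/24, -13/12, 37/24; SSR = 191/24.

SSR = 7.958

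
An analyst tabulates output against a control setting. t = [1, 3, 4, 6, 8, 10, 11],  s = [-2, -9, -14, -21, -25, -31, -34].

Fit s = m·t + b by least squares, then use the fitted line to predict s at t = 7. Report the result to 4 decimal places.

ŝ = -22.1138

From the data, Σt·t = 347, Σt = 43, Σ1 = 7.
Right-hand side: Σt·s = -1095, Σs = -136.
Normal equations: [[347, 43]; [43, 7]]·[m, b]ᵀ = [-1095, -136]ᵀ.
Δ = 347·7 − 43² = 580.
m = ((-1095)·7 − 43·(-136))/580 = -1817/580; b = (347·(-136) − 43·(-1095))/580 = -107/580.
At t = 7: ŝ = (-1817/580)·(7) + (-107/580)·(1) = -6413/290.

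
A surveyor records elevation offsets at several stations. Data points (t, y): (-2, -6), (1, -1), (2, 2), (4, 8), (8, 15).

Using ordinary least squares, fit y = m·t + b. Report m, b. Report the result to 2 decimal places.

m = 2.18, b = -2.06

From the data, Σt·t = 89, Σt = 13, Σ1 = 5.
For Aᵀy: Σt·y = 167, Σy = 18.
Determinant 89·5 − 13² = 276.
m = (167·5 − 13·18)/276 = 601/276; b = (89·18 − 13·167)/276 = -569/276.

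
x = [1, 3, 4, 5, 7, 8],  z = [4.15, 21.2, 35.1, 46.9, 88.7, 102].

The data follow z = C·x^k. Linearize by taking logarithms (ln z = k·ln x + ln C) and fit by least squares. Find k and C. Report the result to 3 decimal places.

k = 1.554, C = 4.038

With ln zᵢ as the transformed response and ln xᵢ as the regressor:
Σln x = 8.1197, Σ(ln x)² = 13.8297, Σln z = 20.9936, Σln x·ln z = 32.8263.
Equations: 13.8297·k + 8.1197·ln C = 32.8263;  8.1197·k + 6·ln C = 20.9936.
Slope k = (n·Σln x·ln z − Σln x·Σln z)/(n·Σ(ln x)² − (Σln x)²) = (6·32.8263 − 8.1197·20.9936)/17.0487 = 1.55416; ln C = (Σln z − k·Σln x)/n = 1.39571, so C = exp(1.39571) = 4.03783.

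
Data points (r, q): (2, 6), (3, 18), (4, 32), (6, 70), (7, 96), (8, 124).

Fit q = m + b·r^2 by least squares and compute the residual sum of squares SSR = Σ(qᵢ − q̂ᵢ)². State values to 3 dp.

SSR = 4.751

Entries of MᵀM: Σ1 = 6, Σr^2 = 178, Σr^2·r^2 = 8146.
And Σq = 346, Σr^2·q = 15858.
So MᵀM·[m, b]ᵀ = Mᵀq: [[6, 178]; [178, 8146]]·[m, b]ᵀ = [346, 15858]ᵀ.
det = 6·8146 − 178² = 17192.
m = (346·8146 − 178·15858)/17192 = -526/2149; b = (6·15858 − 178·346)/17192 = 4195/2149.
Residuals: -480/307, 1453/2149, 2174/2149, -64/2149, 1275/2149, -1478/2149; SSR = 10210/2149.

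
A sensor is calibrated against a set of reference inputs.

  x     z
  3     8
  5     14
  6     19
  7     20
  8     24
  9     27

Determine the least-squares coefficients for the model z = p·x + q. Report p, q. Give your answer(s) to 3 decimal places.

With design matrix A, AᵀA = [[264, 38]; [38, 6]] and Aᵀz = [783, 112]ᵀ.
Eliminating q: 6·(row 1) − 38·(row 2) gives 140·p = 6·783 − 38·112 = 442, so p = 221/70.
Then q = (112 − 38·(221/70))/6 = -93/70.

p = 3.157, q = -1.329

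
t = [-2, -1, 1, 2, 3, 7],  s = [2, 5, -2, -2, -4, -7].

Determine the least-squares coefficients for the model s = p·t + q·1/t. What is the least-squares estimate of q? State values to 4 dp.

q = -2.2013

From the data, Σt·t = 68, Σt·1/t = 6, Σ1/t·1/t = 2321/882.
Right-hand side: Σt·s = -76, Σ1/t·s = -34/3.
Normal equations: [[68, 6]; [6, 2321/882]]·[p, q]ᵀ = [-76, -34/3]ᵀ.
Δ = 68·(2321/882) − 6² = 63038/441.
p = ((-76)·(2321/882) − 6·(-34/3))/(63038/441) = -29105/31519; q = (68·(-34/3) − 6·(-76))/(63038/441) = -69384/31519.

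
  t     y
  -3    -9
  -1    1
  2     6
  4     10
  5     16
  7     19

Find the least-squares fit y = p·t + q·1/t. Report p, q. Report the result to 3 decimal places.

With design matrix A, AᵀA = [[104, 6]; [6, 261781/176400]] and Aᵀy = [291, 939/70]ᵀ.
Eliminating q: (261781/176400)·(row 1) − 6·(row 2) gives (2609353/22050)·p = (261781/176400)·291 − 6·(939/70) = 20660197/58800, so p = 61980591/20874824.
Then q = ((939/70) − 6·(61980591/20874824))/(261781/176400) = -7737660/2609353.

p = 2.969, q = -2.965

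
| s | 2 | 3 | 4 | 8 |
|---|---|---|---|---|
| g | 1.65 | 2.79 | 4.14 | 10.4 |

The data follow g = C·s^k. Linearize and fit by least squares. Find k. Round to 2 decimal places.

Taking logs, ln g = k·ln s + ln C, so regress ln g on ln s.
XᵀX = [[7.9333, 5.2575]; [5.2575, 4]], rhs = [8.3135, 5.2893]ᵀ  (here Σln s = 5.2575, Σ(ln s)² = 7.9333, Σln g = 5.2893, Σln s·ln g = 8.3135).
Slope k = (n·Σln s·ln g − Σln s·Σln g)/(n·Σ(ln s)² − (Σln s)²) = (4·8.3135 − 5.2575·5.2893)/4.0919 = 1.33077; ln C = (Σln g − k·Σln s)/n = -0.42679.

k = 1.33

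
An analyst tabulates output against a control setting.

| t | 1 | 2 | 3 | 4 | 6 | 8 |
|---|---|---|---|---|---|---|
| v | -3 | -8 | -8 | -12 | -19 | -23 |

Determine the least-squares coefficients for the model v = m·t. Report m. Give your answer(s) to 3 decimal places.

From the data, Σt·t = 130.
Right-hand side: Σt·v = -389.
MᵀM·[m]ᵀ = Mᵀv becomes [[130]]·[m]ᵀ = [-389]ᵀ.
Hence m = -389 / 130 ≈ -2.99231.

m = -2.992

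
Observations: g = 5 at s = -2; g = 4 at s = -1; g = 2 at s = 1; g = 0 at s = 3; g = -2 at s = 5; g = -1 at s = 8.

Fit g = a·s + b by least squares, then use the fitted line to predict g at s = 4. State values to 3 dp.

The normal equations are: 104·a + 14·b = -30;  14·a + 6·b = 8.
Δ = 104·6 − 14² = 428.
a = ((-30)·6 − 14·8)/428 = -73/107; b = (104·8 − 14·(-30))/428 = 313/107.
At s = 4: ĝ = (-73/107)·(4) + (313/107)·(1) = 21/107.

ĝ = 0.196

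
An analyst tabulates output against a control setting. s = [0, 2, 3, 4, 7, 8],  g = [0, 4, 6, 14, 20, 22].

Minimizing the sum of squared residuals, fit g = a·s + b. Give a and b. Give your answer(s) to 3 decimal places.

a = 2.913, b = -0.652

Compute the Gram sums: Σs·s = 142, Σs = 24, Σ1 = 6.
And Σs·g = 398, Σg = 66.
AᵀA·[a, b]ᵀ = Aᵀg becomes [[142, 24]; [24, 6]]·[a, b]ᵀ = [398, 66]ᵀ.
det = 142·6 − 24² = 276.
a = (398·6 − 24·66)/276 = 67/23; b = (142·66 − 24·398)/276 = -15/23.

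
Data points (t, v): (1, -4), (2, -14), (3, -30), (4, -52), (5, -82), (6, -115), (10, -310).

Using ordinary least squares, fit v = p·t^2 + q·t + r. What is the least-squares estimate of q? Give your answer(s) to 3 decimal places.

Sums needed: Σt^2·t^2 = 12275, Σt^2·t = 1441, Σt^2 = 191, Σt·t = 191, Σt = 31, Σ1 = 7.
And Σt^2·v = -38352, Σt·v = -4530, Σv = -607.
Solving the 3×3 system (Gaussian elimination) gives p = -86617/29414, q = -48905/29414, r = 2098/2101.

q = -1.663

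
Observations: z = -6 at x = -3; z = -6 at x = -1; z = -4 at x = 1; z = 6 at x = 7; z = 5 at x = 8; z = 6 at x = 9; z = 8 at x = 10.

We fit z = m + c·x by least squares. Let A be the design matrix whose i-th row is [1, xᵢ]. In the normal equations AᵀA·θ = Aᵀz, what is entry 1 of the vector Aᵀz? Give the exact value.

Entry 1 ↔ basis 1, so (Aᵀz)_{1} = Σᵢ zᵢ = (1)·(-6) + (1)·(-6) + (1)·(-4) + (1)·(6) + (1)·(5) + (1)·(6) + (1)·(8) = 9.

9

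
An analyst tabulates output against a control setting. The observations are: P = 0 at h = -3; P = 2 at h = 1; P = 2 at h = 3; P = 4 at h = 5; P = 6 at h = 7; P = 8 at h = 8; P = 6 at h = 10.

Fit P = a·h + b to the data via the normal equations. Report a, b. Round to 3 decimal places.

Sums needed: Σh·h = 257, Σh = 31, Σ1 = 7.
And Σh·P = 194, ΣP = 28.
Normal equations: [[257, 31]; [31, 7]]·[a, b]ᵀ = [194, 28]ᵀ.
Eliminating b: 7·(row 1) − 31·(row 2) gives 838·a = 7·194 − 31·28 = 490, so a = 245/419.
Then b = (28 − 31·(245/419))/7 = 591/419.

a = 0.585, b = 1.411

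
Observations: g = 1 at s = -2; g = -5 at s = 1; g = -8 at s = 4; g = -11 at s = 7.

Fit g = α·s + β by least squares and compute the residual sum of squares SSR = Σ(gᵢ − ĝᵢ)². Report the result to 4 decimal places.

Compute the Gram sums: Σs·s = 70, Σs = 10, Σ1 = 4.
And Σs·g = -116, Σg = -23.
Eliminating β: 4·(row 1) − 10·(row 2) gives 180·α = 4·(-116) − 10·(-23) = -234, so α = -13/10.
Then β = ((-23) − 10·(-13/10))/4 = -5/2.
Residuals: 9/10, -6/5, -3/10, 3/5; SSR = 27/10.

SSR = 2.7000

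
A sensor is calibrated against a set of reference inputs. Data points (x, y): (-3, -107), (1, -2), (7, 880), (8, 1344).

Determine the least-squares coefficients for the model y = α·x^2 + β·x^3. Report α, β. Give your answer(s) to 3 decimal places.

α = -2.991, β = 2.997

With design matrix M, MᵀM = [[6579, 49333]; [49333, 380523]] and Mᵀy = [128171, 992855]ᵀ.
Eliminating β: 380523·(row 1) − 49333·(row 2) gives 69715928·α = 380523·128171 − 49333·992855 = -208502282, so α = -104251141/34857964.
Then β = (992855 − 49333·(-104251141/34857964))/380523 = 104466551/34857964.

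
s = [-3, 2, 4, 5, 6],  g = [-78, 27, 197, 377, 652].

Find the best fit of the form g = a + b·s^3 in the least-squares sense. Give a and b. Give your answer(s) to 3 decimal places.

Compute the Gram sums: Σ1 = 5, Σs^3 = 386, Σs^3·s^3 = 67170.
Moment sums: Σg = 1175, Σs^3·g = 202887.
AᵀA·[a, b]ᵀ = Aᵀg becomes [[5, 386]; [386, 67170]]·[a, b]ᵀ = [1175, 202887]ᵀ.
Eliminating b: 67170·(row 1) − 386·(row 2) gives 186854·a = 67170·1175 − 386·202887 = 610368, so a = 305184/93427.
Then b = (202887 − 386·(305184/93427))/67170 = 560885/186854.

a = 3.267, b = 3.002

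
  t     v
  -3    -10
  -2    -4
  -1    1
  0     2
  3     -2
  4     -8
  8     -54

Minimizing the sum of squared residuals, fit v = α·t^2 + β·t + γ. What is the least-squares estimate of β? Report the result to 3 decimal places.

β = 1.341

With design matrix M, MᵀM = [[4531, 567, 103]; [567, 103, 9]; [103, 9, 7]] and Mᵀv = [-3707, -433, -75]ᵀ.
Solving the 3×3 system (Gaussian elimination) gives α = -160586/151977, β = 67940/50659, γ = 472529/151977.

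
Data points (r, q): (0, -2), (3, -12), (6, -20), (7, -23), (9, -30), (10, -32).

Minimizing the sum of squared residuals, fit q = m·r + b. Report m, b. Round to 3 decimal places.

Normal-equation sums: Σr·r = 275, Σr = 35, Σ1 = 6.
For Xᵀq: Σr·q = -907, Σq = -119.
So XᵀX·[m, b]ᵀ = Xᵀq: [[275, 35]; [35, 6]]·[m, b]ᵀ = [-907, -119]ᵀ.
Eliminating b: 6·(row 1) − 35·(row 2) gives 425·m = 6·(-907) − 35·(-119) = -1277, so m = -1277/425.
Then b = ((-119) − 35·(-1277/425))/6 = -196/85.

m = -3.005, b = -2.306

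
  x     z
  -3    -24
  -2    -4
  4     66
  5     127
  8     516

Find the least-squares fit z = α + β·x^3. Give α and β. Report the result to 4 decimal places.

Compute the Gram sums: Σ1 = 5, Σx^3 = 666, Σx^3·x^3 = 282658.
And Σz = 681, Σx^3·z = 284971.
det = 5·282658 − 666² = 969734.
α = (681·282658 − 666·284971)/969734 = 1349706/484867; β = (5·284971 − 666·681)/969734 = 971309/969734.

α = 2.7837, β = 1.0016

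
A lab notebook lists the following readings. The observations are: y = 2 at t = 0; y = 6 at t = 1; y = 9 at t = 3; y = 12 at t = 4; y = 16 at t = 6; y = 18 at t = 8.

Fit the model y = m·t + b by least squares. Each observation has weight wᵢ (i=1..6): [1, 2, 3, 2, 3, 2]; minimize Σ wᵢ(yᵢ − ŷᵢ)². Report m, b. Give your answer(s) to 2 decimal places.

m = 1.95, b = 3.52

With design matrix A, AᵀWA = [[297, 53]; [53, 13]] and AᵀWy = [765, 149]ᵀ.
det = 297·13 − 53² = 1052.
m = (765·13 − 53·149)/1052 = 512/263; b = (297·149 − 53·765)/1052 = 927/263.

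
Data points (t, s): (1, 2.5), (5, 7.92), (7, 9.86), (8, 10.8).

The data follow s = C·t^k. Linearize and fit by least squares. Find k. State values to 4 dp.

k = 0.7057

Taking logs, ln s = k·ln t + ln C, so regress ln s on ln t.
XᵀX = [[10.7009, 5.6348]; [5.6348, 4]], rhs = [12.7319, 7.6537]ᵀ  (here Σln t = 5.6348, Σ(ln t)² = 10.7009, Σln s = 7.6537, Σln t·ln s = 12.7319).
Slope k = (n·Σln t·ln s − Σln t·Σln s)/(n·Σ(ln t)² − (Σln t)²) = (4·12.7319 − 5.6348·7.6537)/11.0529 = 0.70574; ln C = (Σln s − k·Σln t)/n = 0.91926.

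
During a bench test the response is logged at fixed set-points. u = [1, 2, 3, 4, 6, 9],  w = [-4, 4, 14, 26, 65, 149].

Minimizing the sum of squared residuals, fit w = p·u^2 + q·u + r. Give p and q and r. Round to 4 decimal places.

p = 1.7874, q = 1.1587, r = -6.2851

MᵀM·[p, q, r]ᵀ = Mᵀw reads: 8211·p + 1045·q + 147·r = 14963;  1045·p + 147·q + 25·r = 1881;  147·p + 25·q + 6·r = 254.
Solving the 3×3 system (Gaussian elimination) gives p = 1160/649, q = 752/649, r = -4079/649.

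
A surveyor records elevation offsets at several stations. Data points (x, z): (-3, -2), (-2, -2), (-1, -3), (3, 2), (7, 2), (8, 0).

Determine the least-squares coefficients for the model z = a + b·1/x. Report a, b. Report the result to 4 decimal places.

a = 0.3185, b = 3.9857

Setting ∂/∂a … = 0 gives: 6·a + (-69/56)·b = -3;  (-69/56)·a + (42569/28224)·b = 118/21.
(Σ1 = 6, Σ1/x = -69/56, Σ1/x·1/x = 42569/28224, Σz = -3, Σ1/x·z = 118/21.)
Eliminating b: (42569/28224)·(row 1) − (-69/56)·(row 2) gives (70855/9408)·a = (42569/28224)·(-3) − (-69/56)·(118/21) = 22567/9408, so a = 22567/70855.
Then b = ((118/21) − (-69/56)·(22567/70855))/(42569/28224) = 282408/70855.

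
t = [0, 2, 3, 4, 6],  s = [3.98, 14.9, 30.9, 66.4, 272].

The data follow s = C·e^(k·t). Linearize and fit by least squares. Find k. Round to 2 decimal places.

Let Y = ln s. Fitting Y = k·t + ln C by least squares:
XᵀX = [[65.0000, 15.0000]; [15.0000, 5]], rhs = [66.1126, 17.3149]ᵀ  (here Σt = 15.0000, Σ(t)² = 65.0000, Σln s = 17.3149, Σt·ln s = 66.1126).
Slope k = (n·Σt·ln s − Σt·Σln s)/(n·Σ(t)² − (Σt)²) = (5·66.1126 − 15.0000·17.3149)/100.0000 = 0.70839; ln C = (Σln s − k·Σt)/n = 1.33780.

k = 0.71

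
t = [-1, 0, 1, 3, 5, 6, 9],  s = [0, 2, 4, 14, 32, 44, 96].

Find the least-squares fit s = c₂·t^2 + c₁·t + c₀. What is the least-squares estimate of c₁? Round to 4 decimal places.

From the data, Σt^2·t^2 = 8565, Σt^2·t = 1097, Σt^2 = 153, Σt·t = 153, Σt = 23, Σ1 = 7.
Right-hand side: Σt^2·s = 10290, Σt·s = 1334, Σs = 192.
So MᵀM·[c₂, c₁, c₀]ᵀ = Mᵀs: [[8565, 1097, 153]; [1097, 153, 23]; [153, 23, 7]]·[c₂, c₁, c₀]ᵀ = [10290, 1334, 192]ᵀ.
Inverting the 3×3 Gram matrix, [c₂, c₁, c₀]ᵀ = [94391/89369, 87099/89369, 101964/89369]ᵀ.

c₁ = 0.9746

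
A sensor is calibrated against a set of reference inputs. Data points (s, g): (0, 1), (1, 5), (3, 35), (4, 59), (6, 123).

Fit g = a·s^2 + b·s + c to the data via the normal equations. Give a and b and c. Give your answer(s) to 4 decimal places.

Sums needed: Σs^2·s^2 = 1634, Σs^2·s = 308, Σs^2 = 62, Σs·s = 62, Σs = 14, Σ1 = 5.
And Σs^2·g = 5692, Σs·g = 1084, Σg = 223.
Normal equations: [[1634, 308, 62]; [308, 62, 14]; [62, 14, 5]]·[a, b, c]ᵀ = [5692, 1084, 223]ᵀ.
Solving the 3×3 system (Gaussian elimination) gives a = 689/231, b = 85/33, c = 31/77.

a = 2.9827, b = 2.5758, c = 0.4026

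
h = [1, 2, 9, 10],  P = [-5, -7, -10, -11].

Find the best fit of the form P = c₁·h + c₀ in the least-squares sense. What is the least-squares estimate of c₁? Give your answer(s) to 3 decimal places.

With design matrix A, AᵀA = [[186, 22]; [22, 4]] and AᵀP = [-219, -33]ᵀ.
det = 186·4 − 22² = 260.
c₁ = ((-219)·4 − 22·(-33))/260 = -15/26; c₀ = (186·(-33) − 22·(-219))/260 = -66/13.

c₁ = -0.577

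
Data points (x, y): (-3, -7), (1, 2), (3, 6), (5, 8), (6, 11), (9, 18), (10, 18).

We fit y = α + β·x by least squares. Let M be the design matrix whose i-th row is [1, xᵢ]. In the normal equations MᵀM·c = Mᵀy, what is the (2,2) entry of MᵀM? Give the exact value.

261

Row 2 ↔ basis x, column 2 ↔ basis x, so (MᵀM)_{2,2} = Σᵢ (x)·(x) = (-3)·(-3) + (1)·(1) + (3)·(3) + (5)·(5) + (6)·(6) + (9)·(9) + (10)·(10) = 261.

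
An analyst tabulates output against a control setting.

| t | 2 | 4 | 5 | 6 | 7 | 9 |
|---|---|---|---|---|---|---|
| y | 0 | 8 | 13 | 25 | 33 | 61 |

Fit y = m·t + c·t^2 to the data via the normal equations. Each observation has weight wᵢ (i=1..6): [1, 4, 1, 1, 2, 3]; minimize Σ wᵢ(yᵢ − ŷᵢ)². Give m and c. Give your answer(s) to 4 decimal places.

m = -1.9249, c = 0.9651

Forming XᵀWX = [[470, 3478]; [3478, 27446]] and XᵀWy = [2452, 19794]ᵀ gives XᵀWX·[m, c]ᵀ = XᵀWy.
det = 470·27446 − 3478² = 803136.
m = (2452·27446 − 3478·19794)/803136 = -386485/200784; c = (470·19794 − 3478·2452)/803136 = 4123/4272.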